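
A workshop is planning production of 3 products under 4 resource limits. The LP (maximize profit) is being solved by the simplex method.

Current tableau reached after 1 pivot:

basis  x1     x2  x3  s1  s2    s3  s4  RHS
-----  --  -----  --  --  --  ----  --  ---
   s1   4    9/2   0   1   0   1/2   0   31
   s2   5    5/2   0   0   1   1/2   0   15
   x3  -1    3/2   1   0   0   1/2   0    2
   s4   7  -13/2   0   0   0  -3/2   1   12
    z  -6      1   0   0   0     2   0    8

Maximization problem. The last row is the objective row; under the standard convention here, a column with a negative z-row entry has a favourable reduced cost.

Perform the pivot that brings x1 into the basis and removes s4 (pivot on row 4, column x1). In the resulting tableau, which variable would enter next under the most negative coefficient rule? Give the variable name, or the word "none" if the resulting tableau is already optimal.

x2

Pivot element 7. New z-row = old z-row − (-6)·(row 4/7).
Updated z-row coefficients: x1: 0, x2: -32/7, x3: 0, s1: 0, s2: 0, s3: 5/7, s4: 6/7.
The most negative is -32/7 in column x2, so x2 would enter next.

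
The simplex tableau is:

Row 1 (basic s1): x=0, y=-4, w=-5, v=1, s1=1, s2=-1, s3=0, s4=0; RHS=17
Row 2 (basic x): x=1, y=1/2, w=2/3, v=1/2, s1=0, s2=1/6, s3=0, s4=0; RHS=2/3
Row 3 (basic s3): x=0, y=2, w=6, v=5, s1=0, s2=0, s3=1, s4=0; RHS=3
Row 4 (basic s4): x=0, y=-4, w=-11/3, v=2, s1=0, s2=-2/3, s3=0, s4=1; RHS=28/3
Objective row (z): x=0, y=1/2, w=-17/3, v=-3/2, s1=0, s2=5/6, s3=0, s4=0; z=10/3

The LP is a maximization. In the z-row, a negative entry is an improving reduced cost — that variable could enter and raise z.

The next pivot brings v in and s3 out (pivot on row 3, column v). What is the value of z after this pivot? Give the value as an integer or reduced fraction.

Minimum ratio for v: 3/5 = 3/5.
z changes by −(z-row coeff of v)·ratio = −(-3/2)·(3/5) = 9/10.
New z = 10/3 + (9/10) = 127/30.

127/30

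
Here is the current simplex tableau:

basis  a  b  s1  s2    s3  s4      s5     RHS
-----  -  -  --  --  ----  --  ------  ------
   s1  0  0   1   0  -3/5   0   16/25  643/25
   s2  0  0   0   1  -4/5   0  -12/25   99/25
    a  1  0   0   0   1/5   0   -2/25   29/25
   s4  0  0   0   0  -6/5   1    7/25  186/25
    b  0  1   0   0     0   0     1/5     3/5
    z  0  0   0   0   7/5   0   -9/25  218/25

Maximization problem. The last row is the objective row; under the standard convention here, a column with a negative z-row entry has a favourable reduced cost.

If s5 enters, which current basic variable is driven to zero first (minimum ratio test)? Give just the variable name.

b

Ratios: row 1 (s1): (643/25)/(16/25) = 643/16; row 2 (s2): entry -12/25 ≤ 0, skip; row 3 (a): entry -2/25 ≤ 0, skip; row 4 (s4): (186/25)/(7/25) = 186/7; row 5 (b): (3/5)/(1/5) = 3.
Minimum ratio 3 is in the b row, so b leaves.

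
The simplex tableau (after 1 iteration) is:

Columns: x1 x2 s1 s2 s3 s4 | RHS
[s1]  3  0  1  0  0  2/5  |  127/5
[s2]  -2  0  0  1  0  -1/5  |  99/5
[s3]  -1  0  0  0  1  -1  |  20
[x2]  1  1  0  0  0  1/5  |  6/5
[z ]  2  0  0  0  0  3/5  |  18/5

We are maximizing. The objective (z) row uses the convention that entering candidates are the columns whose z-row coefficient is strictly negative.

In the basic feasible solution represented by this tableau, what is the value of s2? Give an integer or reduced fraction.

99/5

s2 is basic (row 2); its value is the RHS of that row: 99/5.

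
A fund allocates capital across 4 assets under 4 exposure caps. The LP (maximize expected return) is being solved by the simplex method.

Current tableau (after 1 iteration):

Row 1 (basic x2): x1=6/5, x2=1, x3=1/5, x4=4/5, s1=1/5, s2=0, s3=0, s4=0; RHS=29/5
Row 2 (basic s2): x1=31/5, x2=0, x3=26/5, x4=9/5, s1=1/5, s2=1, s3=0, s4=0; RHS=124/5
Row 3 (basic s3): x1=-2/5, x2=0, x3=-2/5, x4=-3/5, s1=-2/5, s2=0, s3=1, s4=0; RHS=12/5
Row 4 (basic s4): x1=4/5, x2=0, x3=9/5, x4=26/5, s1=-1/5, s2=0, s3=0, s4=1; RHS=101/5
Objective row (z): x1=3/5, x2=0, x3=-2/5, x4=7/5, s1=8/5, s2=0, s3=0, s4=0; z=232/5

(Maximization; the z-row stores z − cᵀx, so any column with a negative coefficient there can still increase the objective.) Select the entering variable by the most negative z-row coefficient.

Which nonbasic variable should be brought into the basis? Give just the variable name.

Objective-row coefficients: x1: 3/5, x2: 0, x3: -2/5, x4: 7/5, s1: 8/5, s2: 0, s3: 0, s4: 0.
The most negative is -2/5 in column x3, so x3 enters.

x3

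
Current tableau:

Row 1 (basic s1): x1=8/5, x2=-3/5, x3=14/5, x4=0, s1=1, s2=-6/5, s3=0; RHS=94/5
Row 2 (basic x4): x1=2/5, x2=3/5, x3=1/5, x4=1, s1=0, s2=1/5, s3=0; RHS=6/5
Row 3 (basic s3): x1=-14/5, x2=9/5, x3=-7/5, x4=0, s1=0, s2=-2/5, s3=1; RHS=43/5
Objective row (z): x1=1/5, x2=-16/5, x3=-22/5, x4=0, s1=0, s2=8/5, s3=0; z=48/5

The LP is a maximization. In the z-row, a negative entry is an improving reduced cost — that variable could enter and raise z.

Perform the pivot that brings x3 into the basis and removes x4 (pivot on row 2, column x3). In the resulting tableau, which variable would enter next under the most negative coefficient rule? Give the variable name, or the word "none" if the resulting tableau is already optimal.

none

Pivot element 1/5. New z-row = old z-row − (-22/5)·(row 2/(1/5)).
Updated z-row coefficients: x1: 9, x2: 10, x3: 0, x4: 22, s1: 0, s2: 6, s3: 0.
No coefficient is strictly negative; the tableau after this pivot is optimal.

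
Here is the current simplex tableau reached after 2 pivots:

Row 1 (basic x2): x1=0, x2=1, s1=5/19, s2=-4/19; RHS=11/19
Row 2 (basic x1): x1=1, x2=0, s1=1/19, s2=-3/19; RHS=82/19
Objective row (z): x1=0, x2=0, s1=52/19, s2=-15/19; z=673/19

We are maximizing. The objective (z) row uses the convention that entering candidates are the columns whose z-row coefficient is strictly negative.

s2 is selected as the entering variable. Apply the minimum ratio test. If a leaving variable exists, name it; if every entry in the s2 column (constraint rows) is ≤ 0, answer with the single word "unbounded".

unbounded

s2-column entries: row 1: -4/19, row 2: -3/19. All ≤ 0, so s2 can increase without bound; the LP is unbounded in this direction.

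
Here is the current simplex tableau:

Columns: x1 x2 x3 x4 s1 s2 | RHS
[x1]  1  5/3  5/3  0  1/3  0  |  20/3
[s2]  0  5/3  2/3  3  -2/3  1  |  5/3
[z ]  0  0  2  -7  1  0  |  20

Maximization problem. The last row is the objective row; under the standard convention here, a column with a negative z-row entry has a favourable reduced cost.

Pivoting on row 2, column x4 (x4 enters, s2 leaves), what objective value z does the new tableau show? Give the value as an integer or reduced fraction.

215/9

Minimum ratio for x4: (5/3)/3 = 5/9.
z changes by −(z-row coeff of x4)·ratio = −(-7)·(5/9) = 35/9.
New z = 20 + (35/9) = 215/9.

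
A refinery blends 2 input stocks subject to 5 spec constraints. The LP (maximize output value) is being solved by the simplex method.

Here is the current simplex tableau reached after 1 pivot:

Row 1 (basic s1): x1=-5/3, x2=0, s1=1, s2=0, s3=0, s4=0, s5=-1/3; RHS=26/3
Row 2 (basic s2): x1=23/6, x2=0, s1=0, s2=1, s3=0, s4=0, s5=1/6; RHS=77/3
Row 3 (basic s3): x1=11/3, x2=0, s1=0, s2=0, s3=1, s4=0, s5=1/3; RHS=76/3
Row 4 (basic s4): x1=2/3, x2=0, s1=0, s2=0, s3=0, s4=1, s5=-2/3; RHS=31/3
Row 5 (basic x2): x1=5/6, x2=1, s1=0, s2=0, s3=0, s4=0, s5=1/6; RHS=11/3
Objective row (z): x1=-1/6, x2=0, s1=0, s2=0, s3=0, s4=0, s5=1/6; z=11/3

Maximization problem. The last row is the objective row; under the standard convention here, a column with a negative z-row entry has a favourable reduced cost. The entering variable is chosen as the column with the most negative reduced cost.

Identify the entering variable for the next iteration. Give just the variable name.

Objective-row coefficients: x1: -1/6, x2: 0, s1: 0, s2: 0, s3: 0, s4: 0, s5: 1/6.
The most negative is -1/6 in column x1, so x1 enters.

x1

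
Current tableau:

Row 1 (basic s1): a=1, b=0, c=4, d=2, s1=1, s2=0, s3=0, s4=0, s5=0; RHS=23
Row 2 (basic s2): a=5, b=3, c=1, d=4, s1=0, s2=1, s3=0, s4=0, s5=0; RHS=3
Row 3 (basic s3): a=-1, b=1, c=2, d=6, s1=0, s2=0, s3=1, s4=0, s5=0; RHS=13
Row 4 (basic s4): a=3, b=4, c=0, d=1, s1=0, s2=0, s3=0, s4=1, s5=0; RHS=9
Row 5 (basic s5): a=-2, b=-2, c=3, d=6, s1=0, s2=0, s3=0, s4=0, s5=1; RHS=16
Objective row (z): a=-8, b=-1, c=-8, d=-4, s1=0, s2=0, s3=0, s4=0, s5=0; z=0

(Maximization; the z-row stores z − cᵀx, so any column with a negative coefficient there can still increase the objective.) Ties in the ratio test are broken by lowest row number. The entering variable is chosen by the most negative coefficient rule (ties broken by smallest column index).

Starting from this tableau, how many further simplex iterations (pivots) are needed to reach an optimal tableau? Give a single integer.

pivot: a in, s2 out → z = 24/5
pivot: c in, a out → z = 24
No improving column remains; optimal.

2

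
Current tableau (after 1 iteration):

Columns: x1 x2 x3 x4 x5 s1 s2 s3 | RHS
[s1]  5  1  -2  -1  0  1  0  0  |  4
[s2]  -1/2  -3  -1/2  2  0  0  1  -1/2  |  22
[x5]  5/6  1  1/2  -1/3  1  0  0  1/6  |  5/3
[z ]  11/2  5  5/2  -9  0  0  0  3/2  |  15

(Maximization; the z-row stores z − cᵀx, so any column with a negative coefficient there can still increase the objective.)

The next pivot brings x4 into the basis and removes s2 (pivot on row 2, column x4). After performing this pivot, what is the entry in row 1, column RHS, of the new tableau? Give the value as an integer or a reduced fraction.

Pivot element is row 2, column x4: 2.
Normalize row 2: new (row 2, RHS) = 22/2 = 11.
row 1 ← row 1 − (-1)·(new row 2): 4 − (-1)·11 = 15.

15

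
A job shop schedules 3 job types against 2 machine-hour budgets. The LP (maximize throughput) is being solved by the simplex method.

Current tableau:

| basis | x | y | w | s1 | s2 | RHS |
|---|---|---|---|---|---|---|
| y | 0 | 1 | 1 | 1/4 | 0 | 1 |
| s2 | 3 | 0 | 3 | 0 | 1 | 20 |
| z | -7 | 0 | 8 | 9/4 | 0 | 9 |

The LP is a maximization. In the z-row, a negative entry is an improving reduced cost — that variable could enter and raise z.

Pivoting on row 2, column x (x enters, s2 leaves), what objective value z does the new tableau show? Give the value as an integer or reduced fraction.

167/3

Minimum ratio for x: 20/3 = 20/3.
z changes by −(z-row coeff of x)·ratio = −(-7)·(20/3) = 140/3.
New z = 9 + (140/3) = 167/3.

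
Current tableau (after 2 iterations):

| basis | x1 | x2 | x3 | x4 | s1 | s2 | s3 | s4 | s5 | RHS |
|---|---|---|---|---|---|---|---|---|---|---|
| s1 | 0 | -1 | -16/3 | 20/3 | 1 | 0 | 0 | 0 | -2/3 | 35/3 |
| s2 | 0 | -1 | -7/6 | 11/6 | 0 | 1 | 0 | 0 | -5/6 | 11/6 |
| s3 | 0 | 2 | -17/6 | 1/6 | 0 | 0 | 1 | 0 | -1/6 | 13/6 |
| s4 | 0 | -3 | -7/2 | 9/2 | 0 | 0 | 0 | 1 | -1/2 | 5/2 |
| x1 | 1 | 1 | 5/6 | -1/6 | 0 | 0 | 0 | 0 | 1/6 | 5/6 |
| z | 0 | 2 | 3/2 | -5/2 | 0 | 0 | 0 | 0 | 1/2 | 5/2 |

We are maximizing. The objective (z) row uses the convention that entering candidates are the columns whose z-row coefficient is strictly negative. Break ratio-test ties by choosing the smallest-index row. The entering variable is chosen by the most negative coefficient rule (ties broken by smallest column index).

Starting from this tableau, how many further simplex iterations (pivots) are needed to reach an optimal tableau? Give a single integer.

pivot: x4 in, s4 out → z = 35/9
pivot: x3 in, x1 out → z = 85/19
No improving column remains; optimal.

2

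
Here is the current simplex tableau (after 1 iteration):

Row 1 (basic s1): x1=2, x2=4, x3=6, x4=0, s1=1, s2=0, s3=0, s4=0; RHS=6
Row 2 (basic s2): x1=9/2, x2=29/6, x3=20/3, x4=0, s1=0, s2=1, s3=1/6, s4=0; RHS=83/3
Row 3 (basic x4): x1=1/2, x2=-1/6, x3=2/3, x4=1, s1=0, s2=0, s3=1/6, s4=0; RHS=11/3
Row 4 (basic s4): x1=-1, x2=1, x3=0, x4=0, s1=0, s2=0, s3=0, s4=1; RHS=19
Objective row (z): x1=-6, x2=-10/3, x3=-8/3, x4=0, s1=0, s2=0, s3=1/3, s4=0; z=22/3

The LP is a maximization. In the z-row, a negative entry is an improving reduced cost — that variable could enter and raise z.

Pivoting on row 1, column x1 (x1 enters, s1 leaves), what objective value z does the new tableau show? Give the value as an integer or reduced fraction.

76/3

Minimum ratio for x1: 6/2 = 3.
z changes by −(z-row coeff of x1)·ratio = −(-6)·3 = 18.
New z = 22/3 + 18 = 76/3.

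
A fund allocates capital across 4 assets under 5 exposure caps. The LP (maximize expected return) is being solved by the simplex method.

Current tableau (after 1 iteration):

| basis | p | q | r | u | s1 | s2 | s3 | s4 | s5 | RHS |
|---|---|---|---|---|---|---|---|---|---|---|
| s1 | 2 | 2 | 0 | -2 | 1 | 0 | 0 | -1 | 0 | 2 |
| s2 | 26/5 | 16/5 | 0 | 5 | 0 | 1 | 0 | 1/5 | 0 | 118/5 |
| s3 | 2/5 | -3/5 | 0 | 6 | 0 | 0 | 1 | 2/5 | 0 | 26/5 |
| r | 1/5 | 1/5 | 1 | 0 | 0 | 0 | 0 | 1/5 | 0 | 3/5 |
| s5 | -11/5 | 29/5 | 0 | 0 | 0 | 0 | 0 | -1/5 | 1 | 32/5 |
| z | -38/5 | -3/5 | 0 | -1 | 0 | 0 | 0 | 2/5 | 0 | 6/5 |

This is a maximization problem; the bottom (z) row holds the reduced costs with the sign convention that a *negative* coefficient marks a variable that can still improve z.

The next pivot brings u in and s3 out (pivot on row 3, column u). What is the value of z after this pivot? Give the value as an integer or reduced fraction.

Minimum ratio for u: (26/5)/6 = 13/15.
z changes by −(z-row coeff of u)·ratio = −(-1)·(13/15) = 13/15.
New z = 6/5 + (13/15) = 31/15.

31/15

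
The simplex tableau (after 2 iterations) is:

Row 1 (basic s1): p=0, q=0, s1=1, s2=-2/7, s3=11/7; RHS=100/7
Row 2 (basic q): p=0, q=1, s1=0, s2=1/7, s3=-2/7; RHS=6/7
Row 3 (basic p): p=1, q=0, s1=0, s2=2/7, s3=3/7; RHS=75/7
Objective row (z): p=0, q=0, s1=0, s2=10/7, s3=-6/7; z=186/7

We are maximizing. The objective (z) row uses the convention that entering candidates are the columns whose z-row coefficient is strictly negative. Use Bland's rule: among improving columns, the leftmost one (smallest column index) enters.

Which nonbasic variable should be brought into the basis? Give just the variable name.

Objective-row coefficients: p: 0, q: 0, s1: 0, s2: 10/7, s3: -6/7.
Improving columns: s3. Bland's rule picks the smallest column index → s3.

s3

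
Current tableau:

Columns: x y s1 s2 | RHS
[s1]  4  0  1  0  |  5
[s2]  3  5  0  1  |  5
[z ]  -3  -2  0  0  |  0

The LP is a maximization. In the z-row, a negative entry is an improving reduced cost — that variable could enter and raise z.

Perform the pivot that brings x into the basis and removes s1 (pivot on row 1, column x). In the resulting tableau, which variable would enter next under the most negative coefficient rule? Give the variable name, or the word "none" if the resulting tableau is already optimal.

y

Pivot element 4. New z-row = old z-row − (-3)·(row 1/4).
Updated z-row coefficients: x: 0, y: -2, s1: 3/4, s2: 0.
The most negative is -2 in column y, so y would enter next.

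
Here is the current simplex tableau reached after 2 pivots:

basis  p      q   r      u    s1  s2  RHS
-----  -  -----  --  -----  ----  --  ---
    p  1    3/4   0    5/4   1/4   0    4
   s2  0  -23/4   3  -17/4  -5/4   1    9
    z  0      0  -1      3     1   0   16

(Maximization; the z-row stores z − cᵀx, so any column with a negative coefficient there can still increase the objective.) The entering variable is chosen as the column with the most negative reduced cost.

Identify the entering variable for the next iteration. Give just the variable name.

Objective-row coefficients: p: 0, q: 0, r: -1, u: 3, s1: 1, s2: 0.
The most negative is -1 in column r, so r enters.

r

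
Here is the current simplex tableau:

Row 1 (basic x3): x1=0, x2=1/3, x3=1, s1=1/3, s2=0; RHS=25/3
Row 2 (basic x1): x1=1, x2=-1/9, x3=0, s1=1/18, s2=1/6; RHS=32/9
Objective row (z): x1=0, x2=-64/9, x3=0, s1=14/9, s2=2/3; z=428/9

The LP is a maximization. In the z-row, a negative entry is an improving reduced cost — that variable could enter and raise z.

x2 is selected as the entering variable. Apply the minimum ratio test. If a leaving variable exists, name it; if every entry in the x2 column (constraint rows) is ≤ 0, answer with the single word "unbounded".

Ratios: row 1 (x3): (25/3)/(1/3) = 25; row 2 (x1): entry -1/9 ≤ 0, skip.
Minimum ratio is in the x3 row, so x3 leaves.

x3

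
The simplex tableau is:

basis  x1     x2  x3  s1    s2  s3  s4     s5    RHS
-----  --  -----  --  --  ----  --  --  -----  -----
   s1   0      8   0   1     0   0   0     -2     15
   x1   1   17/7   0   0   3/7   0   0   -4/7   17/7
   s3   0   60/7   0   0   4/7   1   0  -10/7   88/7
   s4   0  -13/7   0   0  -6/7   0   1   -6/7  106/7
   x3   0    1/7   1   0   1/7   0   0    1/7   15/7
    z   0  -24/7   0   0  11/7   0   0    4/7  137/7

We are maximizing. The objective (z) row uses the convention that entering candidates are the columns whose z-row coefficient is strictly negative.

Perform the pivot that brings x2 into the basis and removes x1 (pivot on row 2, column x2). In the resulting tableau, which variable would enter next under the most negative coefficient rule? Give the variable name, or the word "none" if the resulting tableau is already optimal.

Pivot element 17/7. New z-row = old z-row − (-24/7)·(row 2/(17/7)).
Updated z-row coefficients: x1: 24/17, x2: 0, x3: 0, s1: 0, s2: 37/17, s3: 0, s4: 0, s5: -4/17.
The most negative is -4/17 in column s5, so s5 would enter next.

s5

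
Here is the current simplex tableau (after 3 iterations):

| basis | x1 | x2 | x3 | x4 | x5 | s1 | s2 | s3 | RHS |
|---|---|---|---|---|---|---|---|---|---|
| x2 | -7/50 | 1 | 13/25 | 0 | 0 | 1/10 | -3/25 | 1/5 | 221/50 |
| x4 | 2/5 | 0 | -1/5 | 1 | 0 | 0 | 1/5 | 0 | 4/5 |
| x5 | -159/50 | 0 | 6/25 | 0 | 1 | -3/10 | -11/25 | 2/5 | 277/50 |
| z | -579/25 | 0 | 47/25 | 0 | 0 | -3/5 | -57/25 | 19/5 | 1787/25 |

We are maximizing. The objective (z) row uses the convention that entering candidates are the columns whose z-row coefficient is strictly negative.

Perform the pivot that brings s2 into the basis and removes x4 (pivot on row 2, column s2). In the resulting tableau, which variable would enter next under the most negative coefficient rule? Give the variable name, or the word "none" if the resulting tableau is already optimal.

x1

Pivot element 1/5. New z-row = old z-row − (-57/25)·(row 2/(1/5)).
Updated z-row coefficients: x1: -93/5, x2: 0, x3: -2/5, x4: 57/5, x5: 0, s1: -3/5, s2: 0, s3: 19/5.
The most negative is -93/5 in column x1, so x1 would enter next.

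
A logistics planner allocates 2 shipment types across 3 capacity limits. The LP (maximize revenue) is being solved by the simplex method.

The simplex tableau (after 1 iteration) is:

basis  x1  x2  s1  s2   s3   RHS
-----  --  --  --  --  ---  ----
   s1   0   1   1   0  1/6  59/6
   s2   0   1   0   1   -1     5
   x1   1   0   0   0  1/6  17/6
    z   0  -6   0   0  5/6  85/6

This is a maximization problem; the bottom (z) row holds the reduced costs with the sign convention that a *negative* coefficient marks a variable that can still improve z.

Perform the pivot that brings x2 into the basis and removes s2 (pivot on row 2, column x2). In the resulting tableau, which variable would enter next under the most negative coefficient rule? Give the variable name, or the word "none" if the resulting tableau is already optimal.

s3

Pivot element 1. New z-row = old z-row − (-6)·(row 2/1).
Updated z-row coefficients: x1: 0, x2: 0, s1: 0, s2: 6, s3: -31/6.
The most negative is -31/6 in column s3, so s3 would enter next.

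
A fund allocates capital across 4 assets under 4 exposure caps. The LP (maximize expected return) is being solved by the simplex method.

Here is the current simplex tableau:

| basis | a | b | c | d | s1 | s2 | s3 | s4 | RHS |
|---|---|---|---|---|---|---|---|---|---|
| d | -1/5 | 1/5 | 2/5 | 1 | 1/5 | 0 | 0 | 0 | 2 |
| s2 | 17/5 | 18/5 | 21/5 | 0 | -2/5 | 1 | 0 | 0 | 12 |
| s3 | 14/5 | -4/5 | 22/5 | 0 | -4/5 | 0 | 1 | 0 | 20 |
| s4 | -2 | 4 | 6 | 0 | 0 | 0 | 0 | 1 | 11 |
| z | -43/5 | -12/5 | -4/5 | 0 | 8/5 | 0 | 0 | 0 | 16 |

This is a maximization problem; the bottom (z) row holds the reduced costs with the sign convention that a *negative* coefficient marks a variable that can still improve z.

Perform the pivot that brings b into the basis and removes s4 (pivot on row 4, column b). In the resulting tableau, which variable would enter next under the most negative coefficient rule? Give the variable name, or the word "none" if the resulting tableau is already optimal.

Pivot element 4. New z-row = old z-row − (-12/5)·(row 4/4).
Updated z-row coefficients: a: -49/5, b: 0, c: 14/5, d: 0, s1: 8/5, s2: 0, s3: 0, s4: 3/5.
The most negative is -49/5 in column a, so a would enter next.

a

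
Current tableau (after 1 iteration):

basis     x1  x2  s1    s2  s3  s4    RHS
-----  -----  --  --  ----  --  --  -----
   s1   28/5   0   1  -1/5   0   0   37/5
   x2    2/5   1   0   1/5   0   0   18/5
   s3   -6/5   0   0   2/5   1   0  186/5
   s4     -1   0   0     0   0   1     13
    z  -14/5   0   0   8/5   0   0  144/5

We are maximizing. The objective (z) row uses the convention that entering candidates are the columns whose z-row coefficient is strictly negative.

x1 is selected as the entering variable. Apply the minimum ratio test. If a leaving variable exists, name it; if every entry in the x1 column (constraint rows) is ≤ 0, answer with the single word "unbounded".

s1

Ratios: row 1 (s1): (37/5)/(28/5) = 37/28; row 2 (x2): (18/5)/(2/5) = 9; row 3 (s3): entry -6/5 ≤ 0, skip; row 4 (s4): entry -1 ≤ 0, skip.
Minimum ratio is in the s1 row, so s1 leaves.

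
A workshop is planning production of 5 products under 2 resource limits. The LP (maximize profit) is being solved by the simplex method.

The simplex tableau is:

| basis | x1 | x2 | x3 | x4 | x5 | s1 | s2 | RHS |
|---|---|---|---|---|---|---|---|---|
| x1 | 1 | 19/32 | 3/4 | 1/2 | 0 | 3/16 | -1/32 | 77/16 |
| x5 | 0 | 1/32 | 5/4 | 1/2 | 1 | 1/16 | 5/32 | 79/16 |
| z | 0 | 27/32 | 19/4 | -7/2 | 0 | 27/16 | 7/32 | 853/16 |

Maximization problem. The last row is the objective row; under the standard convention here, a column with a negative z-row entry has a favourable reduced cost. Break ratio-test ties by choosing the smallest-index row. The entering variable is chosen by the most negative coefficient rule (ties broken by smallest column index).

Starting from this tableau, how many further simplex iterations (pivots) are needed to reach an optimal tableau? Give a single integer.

pivot: x4 in, x1 out → z = 87
No improving column remains; optimal.

1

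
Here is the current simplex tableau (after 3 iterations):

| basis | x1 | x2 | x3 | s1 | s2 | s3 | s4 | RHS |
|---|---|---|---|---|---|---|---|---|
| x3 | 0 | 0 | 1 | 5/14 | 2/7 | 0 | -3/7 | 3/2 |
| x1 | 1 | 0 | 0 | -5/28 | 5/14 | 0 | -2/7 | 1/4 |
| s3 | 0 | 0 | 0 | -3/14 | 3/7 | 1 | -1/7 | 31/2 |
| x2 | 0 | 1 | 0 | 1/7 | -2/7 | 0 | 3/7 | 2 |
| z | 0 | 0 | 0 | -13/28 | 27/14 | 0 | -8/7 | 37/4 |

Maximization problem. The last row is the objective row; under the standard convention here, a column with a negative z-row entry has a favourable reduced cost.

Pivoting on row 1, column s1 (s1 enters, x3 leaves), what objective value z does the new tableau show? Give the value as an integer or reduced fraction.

56/5

Minimum ratio for s1: (3/2)/(5/14) = 21/5.
z changes by −(z-row coeff of s1)·ratio = −(-13/28)·(21/5) = 39/20.
New z = 37/4 + (39/20) = 56/5.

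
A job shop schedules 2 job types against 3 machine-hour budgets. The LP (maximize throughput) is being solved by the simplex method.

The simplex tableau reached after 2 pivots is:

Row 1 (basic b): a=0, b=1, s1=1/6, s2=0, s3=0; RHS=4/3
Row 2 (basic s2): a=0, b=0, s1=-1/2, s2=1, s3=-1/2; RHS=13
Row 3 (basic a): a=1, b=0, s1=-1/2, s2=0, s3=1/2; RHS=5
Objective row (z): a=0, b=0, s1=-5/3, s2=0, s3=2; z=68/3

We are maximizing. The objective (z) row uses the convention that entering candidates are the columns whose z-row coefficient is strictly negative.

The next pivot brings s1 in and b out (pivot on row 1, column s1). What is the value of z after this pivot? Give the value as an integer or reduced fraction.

Minimum ratio for s1: (4/3)/(1/6) = 8.
z changes by −(z-row coeff of s1)·ratio = −(-5/3)·8 = 40/3.
New z = 68/3 + (40/3) = 36.

36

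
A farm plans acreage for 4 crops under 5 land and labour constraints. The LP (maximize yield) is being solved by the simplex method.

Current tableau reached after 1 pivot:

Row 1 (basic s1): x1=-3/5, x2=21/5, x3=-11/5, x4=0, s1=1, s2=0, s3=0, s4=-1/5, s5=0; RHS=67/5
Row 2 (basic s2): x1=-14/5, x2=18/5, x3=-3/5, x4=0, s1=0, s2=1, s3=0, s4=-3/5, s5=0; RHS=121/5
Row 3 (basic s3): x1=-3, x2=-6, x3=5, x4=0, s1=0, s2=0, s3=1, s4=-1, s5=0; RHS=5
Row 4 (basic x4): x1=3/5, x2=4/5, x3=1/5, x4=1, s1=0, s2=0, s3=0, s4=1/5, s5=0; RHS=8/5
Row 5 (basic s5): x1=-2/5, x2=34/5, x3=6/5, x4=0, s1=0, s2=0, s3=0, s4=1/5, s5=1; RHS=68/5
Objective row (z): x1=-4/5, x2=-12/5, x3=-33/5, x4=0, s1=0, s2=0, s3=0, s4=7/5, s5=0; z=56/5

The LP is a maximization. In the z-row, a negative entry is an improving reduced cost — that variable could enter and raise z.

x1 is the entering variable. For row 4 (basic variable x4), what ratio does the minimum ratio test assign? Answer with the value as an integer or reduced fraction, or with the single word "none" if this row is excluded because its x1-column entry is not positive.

8/3

Ratio = RHS / (x1 entry) = (8/5) / (3/5) = 8/3.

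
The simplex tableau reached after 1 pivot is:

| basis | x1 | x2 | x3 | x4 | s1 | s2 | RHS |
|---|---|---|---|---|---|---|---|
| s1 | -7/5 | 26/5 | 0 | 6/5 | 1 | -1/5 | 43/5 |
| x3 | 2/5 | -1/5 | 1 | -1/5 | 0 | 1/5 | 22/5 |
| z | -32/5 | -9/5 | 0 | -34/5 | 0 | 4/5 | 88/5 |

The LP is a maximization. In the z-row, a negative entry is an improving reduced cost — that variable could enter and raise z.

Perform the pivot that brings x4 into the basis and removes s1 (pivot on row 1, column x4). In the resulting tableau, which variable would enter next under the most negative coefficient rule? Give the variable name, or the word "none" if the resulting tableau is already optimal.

Pivot element 6/5. New z-row = old z-row − (-34/5)·(row 1/(6/5)).
Updated z-row coefficients: x1: -43/3, x2: 83/3, x3: 0, x4: 0, s1: 17/3, s2: -1/3.
The most negative is -43/3 in column x1, so x1 would enter next.

x1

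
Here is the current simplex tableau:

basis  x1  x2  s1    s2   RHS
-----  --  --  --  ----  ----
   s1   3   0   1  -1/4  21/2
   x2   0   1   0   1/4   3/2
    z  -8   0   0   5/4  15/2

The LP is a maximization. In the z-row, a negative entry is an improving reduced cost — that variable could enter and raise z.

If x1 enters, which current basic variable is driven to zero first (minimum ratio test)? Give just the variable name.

Ratios: row 1 (s1): (21/2)/3 = 7/2; row 2 (x2): entry 0 ≤ 0, skip.
Minimum ratio 7/2 is in the s1 row, so s1 leaves.

s1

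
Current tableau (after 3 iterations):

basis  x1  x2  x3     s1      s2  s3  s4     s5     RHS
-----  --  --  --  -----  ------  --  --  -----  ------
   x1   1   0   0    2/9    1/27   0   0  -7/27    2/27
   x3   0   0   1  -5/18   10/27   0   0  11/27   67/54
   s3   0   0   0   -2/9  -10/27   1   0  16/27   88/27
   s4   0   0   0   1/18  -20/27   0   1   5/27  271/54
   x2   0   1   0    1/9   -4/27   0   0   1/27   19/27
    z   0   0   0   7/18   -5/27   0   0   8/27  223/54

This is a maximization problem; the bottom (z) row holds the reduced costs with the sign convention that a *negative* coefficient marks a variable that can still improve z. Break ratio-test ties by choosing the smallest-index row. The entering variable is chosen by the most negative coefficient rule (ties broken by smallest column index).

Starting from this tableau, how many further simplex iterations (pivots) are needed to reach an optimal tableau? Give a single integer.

2

pivot: s2 in, x1 out → z = 9/2
pivot: s5 in, x3 out → z = 14/3
No improving column remains; optimal.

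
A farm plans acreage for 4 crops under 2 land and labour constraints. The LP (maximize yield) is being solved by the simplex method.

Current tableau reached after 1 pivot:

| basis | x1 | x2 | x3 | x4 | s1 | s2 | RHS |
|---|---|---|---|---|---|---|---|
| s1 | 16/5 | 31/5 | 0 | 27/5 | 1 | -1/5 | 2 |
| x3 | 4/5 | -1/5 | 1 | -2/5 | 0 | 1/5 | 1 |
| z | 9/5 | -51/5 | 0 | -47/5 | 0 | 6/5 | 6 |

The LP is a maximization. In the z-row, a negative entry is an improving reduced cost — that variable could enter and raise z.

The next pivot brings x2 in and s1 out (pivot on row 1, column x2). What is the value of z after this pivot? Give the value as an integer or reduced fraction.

Minimum ratio for x2: 2/(31/5) = 10/31.
z changes by −(z-row coeff of x2)·ratio = −(-51/5)·(10/31) = 102/31.
New z = 6 + (102/31) = 288/31.

288/31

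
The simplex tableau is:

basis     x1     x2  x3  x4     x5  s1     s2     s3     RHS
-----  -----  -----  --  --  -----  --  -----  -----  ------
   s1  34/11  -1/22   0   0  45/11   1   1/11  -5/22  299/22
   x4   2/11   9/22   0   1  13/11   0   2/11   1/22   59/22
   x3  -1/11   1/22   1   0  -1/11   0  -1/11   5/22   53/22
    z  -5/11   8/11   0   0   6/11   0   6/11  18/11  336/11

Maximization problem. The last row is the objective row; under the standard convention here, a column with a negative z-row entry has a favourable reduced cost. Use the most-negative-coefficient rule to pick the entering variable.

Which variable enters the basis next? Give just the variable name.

Objective-row coefficients: x1: -5/11, x2: 8/11, x3: 0, x4: 0, x5: 6/11, s1: 0, s2: 6/11, s3: 18/11.
The most negative is -5/11 in column x1, so x1 enters.

x1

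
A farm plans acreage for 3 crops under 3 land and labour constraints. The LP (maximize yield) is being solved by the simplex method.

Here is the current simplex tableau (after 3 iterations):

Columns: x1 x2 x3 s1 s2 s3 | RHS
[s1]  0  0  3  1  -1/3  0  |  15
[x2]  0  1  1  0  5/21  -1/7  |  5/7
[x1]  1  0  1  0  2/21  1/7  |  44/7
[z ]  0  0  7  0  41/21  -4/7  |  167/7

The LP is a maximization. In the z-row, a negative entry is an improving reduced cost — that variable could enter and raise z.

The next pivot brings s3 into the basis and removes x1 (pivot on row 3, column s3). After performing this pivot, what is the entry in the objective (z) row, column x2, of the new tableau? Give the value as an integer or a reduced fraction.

Pivot element is row 3, column s3: 1/7.
Normalize row 3: new (row 3, x2) = 0/(1/7) = 0.
z-row ← z-row − (-4/7)·(new row 3): 0 − (-4/7)·0 = 0.

0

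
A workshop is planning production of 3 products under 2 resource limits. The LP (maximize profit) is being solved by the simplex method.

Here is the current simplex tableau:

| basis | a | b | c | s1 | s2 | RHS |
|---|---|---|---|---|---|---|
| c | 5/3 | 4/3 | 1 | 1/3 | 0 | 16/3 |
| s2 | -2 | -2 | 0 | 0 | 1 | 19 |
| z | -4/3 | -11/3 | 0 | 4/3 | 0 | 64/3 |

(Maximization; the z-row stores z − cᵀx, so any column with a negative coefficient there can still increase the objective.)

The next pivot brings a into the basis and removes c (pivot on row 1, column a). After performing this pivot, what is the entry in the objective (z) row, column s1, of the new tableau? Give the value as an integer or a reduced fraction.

8/5

Pivot element is row 1, column a: 5/3.
Normalize row 1: new (row 1, s1) = (1/3)/(5/3) = 1/5.
z-row ← z-row − (-4/3)·(new row 1): 4/3 − (-4/3)·(1/5) = 8/5.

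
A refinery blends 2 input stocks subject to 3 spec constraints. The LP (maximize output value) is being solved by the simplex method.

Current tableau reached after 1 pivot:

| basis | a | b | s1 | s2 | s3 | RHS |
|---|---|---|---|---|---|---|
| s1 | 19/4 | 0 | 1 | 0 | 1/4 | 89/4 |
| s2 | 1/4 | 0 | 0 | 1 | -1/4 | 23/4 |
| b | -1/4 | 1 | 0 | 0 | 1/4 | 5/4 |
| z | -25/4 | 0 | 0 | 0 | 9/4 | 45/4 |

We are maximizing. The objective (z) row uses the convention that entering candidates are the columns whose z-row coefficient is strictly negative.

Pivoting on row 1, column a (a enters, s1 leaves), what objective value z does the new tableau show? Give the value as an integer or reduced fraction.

Minimum ratio for a: (89/4)/(19/4) = 89/19.
z changes by −(z-row coeff of a)·ratio = −(-25/4)·(89/19) = 2225/76.
New z = 45/4 + (2225/76) = 770/19.

770/19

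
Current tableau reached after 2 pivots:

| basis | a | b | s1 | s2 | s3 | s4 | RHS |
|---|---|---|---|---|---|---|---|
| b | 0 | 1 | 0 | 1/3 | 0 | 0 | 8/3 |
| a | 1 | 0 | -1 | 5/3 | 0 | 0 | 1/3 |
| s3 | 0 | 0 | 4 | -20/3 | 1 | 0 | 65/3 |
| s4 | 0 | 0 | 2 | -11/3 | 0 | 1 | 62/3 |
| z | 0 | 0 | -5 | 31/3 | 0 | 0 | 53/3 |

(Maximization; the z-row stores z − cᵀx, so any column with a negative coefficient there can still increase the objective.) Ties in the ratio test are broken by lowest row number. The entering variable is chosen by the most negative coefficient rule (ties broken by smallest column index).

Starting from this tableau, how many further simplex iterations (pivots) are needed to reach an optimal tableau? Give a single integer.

1

pivot: s1 in, s3 out → z = 179/4
No improving column remains; optimal.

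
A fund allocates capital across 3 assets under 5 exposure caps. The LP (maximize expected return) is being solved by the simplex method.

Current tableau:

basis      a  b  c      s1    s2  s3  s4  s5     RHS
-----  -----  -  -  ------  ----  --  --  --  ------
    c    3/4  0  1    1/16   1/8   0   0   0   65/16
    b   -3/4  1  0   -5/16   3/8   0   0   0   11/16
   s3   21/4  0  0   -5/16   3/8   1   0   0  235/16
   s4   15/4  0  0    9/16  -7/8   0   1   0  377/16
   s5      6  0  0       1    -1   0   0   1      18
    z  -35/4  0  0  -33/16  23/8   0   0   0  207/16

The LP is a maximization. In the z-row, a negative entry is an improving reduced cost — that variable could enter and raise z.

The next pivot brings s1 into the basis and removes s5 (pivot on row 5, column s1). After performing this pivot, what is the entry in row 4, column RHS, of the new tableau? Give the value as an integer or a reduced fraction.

215/16

Pivot element is row 5, column s1: 1.
Normalize row 5: new (row 5, RHS) = 18/1 = 18.
row 4 ← row 4 − (9/16)·(new row 5): 377/16 − (9/16)·18 = 215/16.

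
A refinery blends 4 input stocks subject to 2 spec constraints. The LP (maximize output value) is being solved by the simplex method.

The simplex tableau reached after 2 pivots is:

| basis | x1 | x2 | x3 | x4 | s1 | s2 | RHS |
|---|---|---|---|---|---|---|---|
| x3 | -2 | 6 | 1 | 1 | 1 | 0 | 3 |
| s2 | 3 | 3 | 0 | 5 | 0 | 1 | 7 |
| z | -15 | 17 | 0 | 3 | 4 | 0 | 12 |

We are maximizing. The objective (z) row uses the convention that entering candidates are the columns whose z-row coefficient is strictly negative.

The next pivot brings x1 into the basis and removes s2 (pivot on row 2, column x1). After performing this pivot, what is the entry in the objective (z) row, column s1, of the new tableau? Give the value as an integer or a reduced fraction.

Pivot element is row 2, column x1: 3.
Normalize row 2: new (row 2, s1) = 0/3 = 0.
z-row ← z-row − (-15)·(new row 2): 4 − (-15)·0 = 4.

4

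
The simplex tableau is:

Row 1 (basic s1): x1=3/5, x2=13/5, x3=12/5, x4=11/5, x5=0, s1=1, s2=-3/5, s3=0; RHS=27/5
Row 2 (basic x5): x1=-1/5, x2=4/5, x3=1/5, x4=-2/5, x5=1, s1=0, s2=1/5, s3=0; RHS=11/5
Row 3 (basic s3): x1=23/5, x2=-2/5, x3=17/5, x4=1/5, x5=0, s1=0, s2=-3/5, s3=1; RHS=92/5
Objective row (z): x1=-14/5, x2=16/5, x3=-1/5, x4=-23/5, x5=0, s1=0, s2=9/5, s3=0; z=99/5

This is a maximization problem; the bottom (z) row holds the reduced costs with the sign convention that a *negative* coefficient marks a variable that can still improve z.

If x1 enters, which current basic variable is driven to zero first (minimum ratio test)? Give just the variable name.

Ratios: row 1 (s1): (27/5)/(3/5) = 9; row 2 (x5): entry -1/5 ≤ 0, skip; row 3 (s3): (92/5)/(23/5) = 4.
Minimum ratio 4 is in the s3 row, so s3 leaves.

s3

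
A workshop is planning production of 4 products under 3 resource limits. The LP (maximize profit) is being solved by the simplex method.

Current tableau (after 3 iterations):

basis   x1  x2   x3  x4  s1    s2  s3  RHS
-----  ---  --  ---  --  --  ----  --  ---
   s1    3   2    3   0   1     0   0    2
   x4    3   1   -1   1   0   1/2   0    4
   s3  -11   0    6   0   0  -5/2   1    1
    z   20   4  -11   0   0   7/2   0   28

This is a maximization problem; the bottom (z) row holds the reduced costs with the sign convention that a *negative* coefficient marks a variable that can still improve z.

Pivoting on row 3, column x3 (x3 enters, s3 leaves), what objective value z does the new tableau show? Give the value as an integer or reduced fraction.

179/6

Minimum ratio for x3: 1/6 = 1/6.
z changes by −(z-row coeff of x3)·ratio = −(-11)·(1/6) = 11/6.
New z = 28 + (11/6) = 179/6.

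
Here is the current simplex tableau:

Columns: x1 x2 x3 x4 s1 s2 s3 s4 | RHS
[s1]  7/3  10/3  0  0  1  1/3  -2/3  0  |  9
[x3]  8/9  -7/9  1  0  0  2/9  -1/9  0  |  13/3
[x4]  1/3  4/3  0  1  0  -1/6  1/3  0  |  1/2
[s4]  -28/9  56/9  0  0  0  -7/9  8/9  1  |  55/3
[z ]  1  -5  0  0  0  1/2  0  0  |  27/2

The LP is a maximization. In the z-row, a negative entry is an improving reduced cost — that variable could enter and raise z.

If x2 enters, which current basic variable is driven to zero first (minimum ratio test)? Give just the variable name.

x4

Ratios: row 1 (s1): 9/(10/3) = 27/10; row 2 (x3): entry -7/9 ≤ 0, skip; row 3 (x4): (1/2)/(4/3) = 3/8; row 4 (s4): (55/3)/(56/9) = 165/56.
Minimum ratio 3/8 is in the x4 row, so x4 leaves.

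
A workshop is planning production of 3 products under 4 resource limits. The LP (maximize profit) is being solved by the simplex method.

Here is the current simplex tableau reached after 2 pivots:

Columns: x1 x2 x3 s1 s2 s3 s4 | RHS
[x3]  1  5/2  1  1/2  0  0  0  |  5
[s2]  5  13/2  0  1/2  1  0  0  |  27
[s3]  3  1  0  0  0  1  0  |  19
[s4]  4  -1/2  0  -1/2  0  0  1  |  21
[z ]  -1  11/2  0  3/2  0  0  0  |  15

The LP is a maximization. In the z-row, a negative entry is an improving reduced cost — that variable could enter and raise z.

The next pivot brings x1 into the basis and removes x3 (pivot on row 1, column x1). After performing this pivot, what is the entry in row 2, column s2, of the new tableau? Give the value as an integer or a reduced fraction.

Pivot element is row 1, column x1: 1.
Normalize row 1: new (row 1, s2) = 0/1 = 0.
row 2 ← row 2 − 5·(new row 1): 1 − 5·0 = 1.

1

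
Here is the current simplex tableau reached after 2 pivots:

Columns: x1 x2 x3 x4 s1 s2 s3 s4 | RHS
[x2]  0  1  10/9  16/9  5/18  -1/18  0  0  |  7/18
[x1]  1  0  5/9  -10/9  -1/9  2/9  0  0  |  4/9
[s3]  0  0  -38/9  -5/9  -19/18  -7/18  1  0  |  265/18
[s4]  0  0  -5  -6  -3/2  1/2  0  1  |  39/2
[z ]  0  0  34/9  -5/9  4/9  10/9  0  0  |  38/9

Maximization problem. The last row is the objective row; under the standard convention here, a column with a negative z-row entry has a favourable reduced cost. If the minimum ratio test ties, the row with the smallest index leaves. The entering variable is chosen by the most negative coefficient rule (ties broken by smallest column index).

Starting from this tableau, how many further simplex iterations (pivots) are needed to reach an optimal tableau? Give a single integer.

pivot: x4 in, x2 out → z = 139/32
No improving column remains; optimal.

1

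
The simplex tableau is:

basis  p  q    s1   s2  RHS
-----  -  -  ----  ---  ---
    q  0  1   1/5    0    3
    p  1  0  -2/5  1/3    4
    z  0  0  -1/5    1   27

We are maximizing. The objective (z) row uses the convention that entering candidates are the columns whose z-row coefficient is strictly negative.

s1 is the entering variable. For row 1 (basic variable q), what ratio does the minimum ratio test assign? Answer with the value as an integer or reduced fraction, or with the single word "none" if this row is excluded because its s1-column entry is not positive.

15

Ratio = RHS / (s1 entry) = 3 / (1/5) = 15.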